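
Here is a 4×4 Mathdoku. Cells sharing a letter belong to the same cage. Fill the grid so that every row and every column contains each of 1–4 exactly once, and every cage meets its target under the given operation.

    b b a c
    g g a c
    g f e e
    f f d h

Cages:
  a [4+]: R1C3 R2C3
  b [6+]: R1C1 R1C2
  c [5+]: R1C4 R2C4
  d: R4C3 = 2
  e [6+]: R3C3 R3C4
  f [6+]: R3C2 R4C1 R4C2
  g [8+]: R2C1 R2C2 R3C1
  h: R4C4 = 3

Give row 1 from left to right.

Cage d is given, leaving R4C3 = 2.
Cage h is given, leaving R4C4 = 3.
Cage f needs sum 6, leaving R3C2 = 1.
Column 3 now contains 2; hence R3C3 = 4.
Cage e needs two cells with sum 6, leaving R3C4 = 2.
Row 4 already has 3, which forces R4C1 = 1.
Cage f has sum 6; hence R4C2 = 4.
Cage b's pair has sum 6, leaving R1C1 = 4.
Column 2 already has 4, which forces R1C2 = 2.
4 is placed in row 1, so R1C4 = 1.
Cage g has sum 8, which forces R2C1 = 2.
Cage g has sum 8; hence R2C2 = 3.
Row 2 already has 3, leaving R2C3 = 1.
Column 4 now contains 1, which forces R2C4 = 4.
Row 3 now contains 2, so R3C1 = 3.
1 is placed in row 1, so R1C3 = 3.
Filled in: 4 2 3 1 / 2 3 1 4 / 3 1 4 2 / 1 4 2 3.

4 2 3 1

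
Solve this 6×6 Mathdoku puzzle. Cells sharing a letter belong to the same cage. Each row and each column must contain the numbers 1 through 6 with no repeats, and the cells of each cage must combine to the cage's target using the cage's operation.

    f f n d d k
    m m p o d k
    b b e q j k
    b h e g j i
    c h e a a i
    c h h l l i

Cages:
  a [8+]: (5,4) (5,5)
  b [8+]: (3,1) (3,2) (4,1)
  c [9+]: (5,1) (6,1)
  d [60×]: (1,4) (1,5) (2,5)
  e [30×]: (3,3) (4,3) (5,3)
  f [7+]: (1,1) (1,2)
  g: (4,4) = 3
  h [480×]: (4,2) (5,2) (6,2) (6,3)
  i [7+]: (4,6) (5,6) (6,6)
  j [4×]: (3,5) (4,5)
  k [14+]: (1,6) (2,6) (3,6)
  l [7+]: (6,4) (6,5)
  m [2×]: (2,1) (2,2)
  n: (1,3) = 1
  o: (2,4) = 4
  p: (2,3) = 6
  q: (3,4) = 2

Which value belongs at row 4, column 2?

6

Cage n is a single given cell, leaving (1,3) = 1.
Cage p is a single given cell, which forces (2,3) = 6.
Cage o is a single given cell; hence (2,4) = 4.
Cage q is given, which forces (3,4) = 2.
Cage g is a single given cell, so (4,4) = 3.
Cage h needs product 480, which forces (6,3) = 4.
Row 4 needs a 6, and only (4,2) is open for it.
Cage h needs product 480; hence (5,2) = 4.
Column 2 now contains 6, leaving (6,2) = 5.
The 3 cells of cage i must have sum 7, which forces (4,6) = 4.
Cage j's pair has product 4, so (3,5) = 4.
4 is placed in row 4, which forces (4,5) = 1.
Column 5 now contains 1, leaving (6,5) = 6.
Cage d needs product 60, leaving (1,4) = 6.
Cage b needs sum 8; hence (3,1) = 5.
The 3 cells of cage b must have sum 8, leaving (3,2) = 1.
5 is placed in row 3, leaving (3,3) = 3.
3 is placed in row 3, which forces (3,6) = 6.
Row 4 already has 1, leaving (4,1) = 2.
2 is placed in row 4, leaving (4,3) = 5.
Cage c's pair has sum 9; hence (5,1) = 6.
Column 3 now contains 5, which forces (5,3) = 2.
Column 4 now contains 6, so (5,4) = 5.
Row 5 now contains 2, which forces (5,5) = 3.
Row 5 now contains 2, so (5,6) = 1.
Row 6 already has 6, which forces (6,1) = 3.
Row 6 already has 6, which forces (6,4) = 1.
Column 6 now contains 1; hence (6,6) = 2.
Column 1 now contains 5, so (1,1) = 4.
Cage f's pair has sum 7, so (1,2) = 3.
Row 1 already has 3, which forces (1,6) = 5.
2 is placed in column 1, which forces (2,1) = 1.
Column 2 already has 1, so (2,2) = 2.
Row 2 now contains 2, so (2,5) = 5.
Column 6 now contains 5, leaving (2,6) = 3.
5 is placed in row 1; hence (1,5) = 2.
The full grid is 4 3 1 6 2 5 / 1 2 6 4 5 3 / 5 1 3 2 4 6 / 2 6 5 3 1 4 / 6 4 2 5 3 1 / 3 5 4 1 6 2.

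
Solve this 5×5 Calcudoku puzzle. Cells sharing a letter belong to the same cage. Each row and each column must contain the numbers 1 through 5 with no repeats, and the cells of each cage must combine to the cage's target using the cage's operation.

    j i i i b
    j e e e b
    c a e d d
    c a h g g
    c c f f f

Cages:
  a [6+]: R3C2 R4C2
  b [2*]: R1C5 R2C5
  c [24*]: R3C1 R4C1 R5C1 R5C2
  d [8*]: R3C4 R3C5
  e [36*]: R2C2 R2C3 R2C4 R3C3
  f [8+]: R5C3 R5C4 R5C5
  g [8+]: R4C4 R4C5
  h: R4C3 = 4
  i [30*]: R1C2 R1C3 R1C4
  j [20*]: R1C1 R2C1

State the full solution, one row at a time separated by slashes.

Cage e needs product 36, which forces R3C3 = 3.
Cage h is a single given cell; hence R4C3 = 4.
Column 3 now contains 4, which forces R2C3 = 1.
1 is placed in row 2, which forces R2C5 = 2.
2 is placed in column 5, which forces R3C5 = 4.
2 is placed in column 5; hence R1C5 = 1.
Row 3 now contains 4, leaving R3C4 = 2.
Column 5 now contains 1, which forces R5C5 = 5.
Row 3 now contains 2, so R3C1 = 1.
Row 3 now contains 1, leaving R3C2 = 5.
Column 2 now contains 5, so R4C2 = 1.
Cage g needs two cells with sum 8, which forces R4C4 = 5.
Column 5 already has 5, which forces R4C5 = 3.
5 is placed in row 5, so R5C3 = 2.
5 is placed in row 5, so R5C4 = 1.
Cage i has product 30, leaving R1C2 = 2.
2 is placed in column 3, which forces R1C3 = 5.
5 is placed in column 4, so R1C4 = 3.
Column 4 already has 3; hence R2C4 = 4.
3 is placed in row 4; hence R4C1 = 2.
Row 1 now contains 5, leaving R1C1 = 4.
4 is placed in row 2, so R2C1 = 5.
4 is placed in row 2, so R2C2 = 3.
Column 1 now contains 4; hence R5C1 = 3.
Column 2 already has 3; hence R5C2 = 4.

4 2 5 3 1 / 5 3 1 4 2 / 1 5 3 2 4 / 2 1 4 5 3 / 3 4 2 1 5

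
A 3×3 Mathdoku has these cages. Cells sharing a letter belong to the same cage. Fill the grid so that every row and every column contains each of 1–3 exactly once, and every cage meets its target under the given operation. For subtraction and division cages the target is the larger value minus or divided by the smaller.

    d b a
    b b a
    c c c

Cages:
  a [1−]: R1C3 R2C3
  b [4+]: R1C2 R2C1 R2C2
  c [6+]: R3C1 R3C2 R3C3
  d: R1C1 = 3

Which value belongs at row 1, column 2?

Cage d is given; hence R1C1 = 3.
Cage b needs sum 4, so R1C2 = 1.
Row 1 now contains 1, which forces R1C3 = 2.
Cage b has sum 4, leaving R2C1 = 1.
Cage b needs sum 4, which forces R2C2 = 2.
Row 2 now contains 1; hence R2C3 = 3.
Column 1 now contains 1, so R3C1 = 2.
2 is placed in column 2; hence R3C2 = 3.
3 is placed in column 3, which forces R3C3 = 1.
Filled in: 3 1 2 / 1 2 3 / 2 3 1.

1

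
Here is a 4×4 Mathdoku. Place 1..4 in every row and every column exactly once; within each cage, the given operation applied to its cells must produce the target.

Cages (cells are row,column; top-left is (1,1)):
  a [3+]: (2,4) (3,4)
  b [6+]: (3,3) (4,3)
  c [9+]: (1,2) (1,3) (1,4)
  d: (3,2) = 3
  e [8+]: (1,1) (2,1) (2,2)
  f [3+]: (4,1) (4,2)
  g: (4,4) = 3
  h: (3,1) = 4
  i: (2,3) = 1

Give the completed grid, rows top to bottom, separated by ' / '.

1 2 3 4 / 3 4 1 2 / 4 3 2 1 / 2 1 4 3

I is a freebie, leaving (2,3) = 1.
1 is placed in row 2, so (2,4) = 2.
Cage h is given, leaving (3,1) = 4.
Cage d is a single given cell, so (3,2) = 3.
Row 3 already has 4; hence (3,3) = 2.
2 is placed in column 4; hence (3,4) = 1.
Column 3 already has 2, which forces (4,3) = 4.
G is a freebie; hence (4,4) = 3.
Cage e needs sum 8, which forces (1,1) = 1.
Cage c has sum 9, which forces (1,2) = 2.
4 is placed in column 3; hence (1,3) = 3.
Column 4 now contains 3, which forces (1,4) = 4.
4 is placed in column 1, so (2,1) = 3.
3 is placed in column 2, so (2,2) = 4.
Column 1 now contains 1, which forces (4,1) = 2.
Column 2 already has 2, so (4,2) = 1.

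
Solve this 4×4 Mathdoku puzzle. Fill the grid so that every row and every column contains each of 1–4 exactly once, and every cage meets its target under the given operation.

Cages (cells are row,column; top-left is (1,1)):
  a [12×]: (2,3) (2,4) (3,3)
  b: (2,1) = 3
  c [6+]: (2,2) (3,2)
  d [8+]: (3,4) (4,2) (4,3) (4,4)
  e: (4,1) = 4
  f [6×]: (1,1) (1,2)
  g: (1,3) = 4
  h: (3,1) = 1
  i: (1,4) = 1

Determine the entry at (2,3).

Cage g is a single given cell; hence (1,3) = 4.
Cage i is given, so (1,4) = 1.
Cage b is given, so (2,1) = 3.
Row 2 now contains 3, leaving (2,3) = 1.
H is a freebie; hence (3,1) = 1.
Column 4 now contains 1, leaving (3,4) = 2.
E is a freebie, leaving (4,1) = 4.
4 is placed in row 4, so (4,4) = 3.
Column 1 now contains 3, which forces (1,1) = 2.
Cage f's pair has product 6, leaving (1,2) = 3.
Cage c's pair has sum 6, which forces (2,2) = 2.
Column 4 already has 2, which forces (2,4) = 4.
2 is placed in row 3, leaving (3,2) = 4.
2 is placed in row 3, so (3,3) = 3.
The 4 cells of cage d must have sum 8, so (4,2) = 1.
3 is placed in row 4, leaving (4,3) = 2.
Completed grid: 2 3 4 1 / 3 2 1 4 / 1 4 3 2 / 4 1 2 3.

1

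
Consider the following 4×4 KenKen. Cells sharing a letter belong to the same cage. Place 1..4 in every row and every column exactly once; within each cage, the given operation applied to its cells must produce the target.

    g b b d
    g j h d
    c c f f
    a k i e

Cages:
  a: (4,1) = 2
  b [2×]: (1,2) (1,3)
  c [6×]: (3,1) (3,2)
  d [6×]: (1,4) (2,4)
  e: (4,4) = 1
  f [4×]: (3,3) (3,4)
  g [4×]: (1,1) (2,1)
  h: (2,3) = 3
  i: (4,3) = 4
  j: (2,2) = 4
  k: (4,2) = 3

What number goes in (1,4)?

Cage j is given, leaving (2,2) = 4.
H is a freebie; hence (2,3) = 3.
3 is placed in row 2; hence (2,4) = 2.
Cage a is a single given cell, so (4,1) = 2.
Cage k is a single given cell; hence (4,2) = 3.
I is a freebie, leaving (4,3) = 4.
Cage e is a single given cell, leaving (4,4) = 1.
The two cells of cage g must have product 4, so (1,1) = 4.
Column 4 now contains 2; hence (1,4) = 3.
Row 2 now contains 4; hence (2,1) = 1.
Column 1 already has 2, so (3,1) = 3.
Column 2 now contains 3, so (3,2) = 2.
Column 3 now contains 4, leaving (3,3) = 1.
1 is placed in column 4, so (3,4) = 4.
2 is placed in column 2, leaving (1,2) = 1.
Column 3 already has 1, so (1,3) = 2.
Filled in: 4 1 2 3 / 1 4 3 2 / 3 2 1 4 / 2 3 4 1.

3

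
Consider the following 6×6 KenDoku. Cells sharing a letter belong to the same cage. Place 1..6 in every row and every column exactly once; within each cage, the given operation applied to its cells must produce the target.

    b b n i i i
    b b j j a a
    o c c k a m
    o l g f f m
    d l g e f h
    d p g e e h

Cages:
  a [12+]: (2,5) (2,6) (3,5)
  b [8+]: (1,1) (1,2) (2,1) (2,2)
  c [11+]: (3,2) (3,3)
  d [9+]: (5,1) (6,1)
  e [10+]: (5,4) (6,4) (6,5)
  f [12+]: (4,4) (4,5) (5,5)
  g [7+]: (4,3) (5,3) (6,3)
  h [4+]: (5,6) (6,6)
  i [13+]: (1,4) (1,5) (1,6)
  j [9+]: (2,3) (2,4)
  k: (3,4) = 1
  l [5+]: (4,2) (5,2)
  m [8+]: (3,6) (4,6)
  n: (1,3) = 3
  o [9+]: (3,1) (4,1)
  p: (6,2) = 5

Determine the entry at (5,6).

1

N is a freebie, leaving (1,3) = 3.
Cage k is given, which forces (3,4) = 1.
P is a freebie, which forces (6,2) = 5.
Column 2 already has 5, leaving (3,2) = 6.
Cage c's pair has sum 11, which forces (3,3) = 5.
In column 3, 6 can only go at (2,3), so (2,3) = 6.
The two cells of cage j must have sum 9, leaving (2,4) = 3.
Cage a has sum 12, which forces (3,5) = 3.
3 is placed in row 3, so (3,6) = 2.
3 is placed in row 3, so (3,1) = 4.
The two cells of cage o must have sum 9, which forces (4,1) = 5.
Cage m's pair has sum 8, which forces (4,6) = 6.
Column 6 now contains 6; hence (1,6) = 5.
Column 6 already has 5, leaving (2,6) = 4.
Cage f has sum 12, so (5,5) = 6.
Cage b has sum 8, so (1,1) = 1.
The 4 cells of cage b must have sum 8; hence (1,2) = 4.
The 3 cells of cage i must have sum 13, which forces (1,4) = 6.
Column 5 already has 6, which forces (1,5) = 2.
Cage b needs sum 8, so (2,1) = 2.
4 is placed in row 2, leaving (2,2) = 1.
4 is placed in row 2, so (2,5) = 5.
2 is placed in column 5, leaving (4,5) = 4.
6 is placed in row 5, which forces (5,1) = 3.
Row 5 now contains 3, which forces (5,2) = 2.
Row 5 now contains 3, which forces (5,6) = 1.
Cage d's pair has sum 9; hence (6,1) = 6.
Column 5 already has 4, so (6,5) = 1.
Column 6 already has 1, which forces (6,6) = 3.
Column 2 now contains 2, leaving (4,2) = 3.
Cage g needs sum 7, leaving (4,3) = 1.
4 is placed in row 4, leaving (4,4) = 2.
Row 5 now contains 1, which forces (5,3) = 4.
Cage e has sum 10, so (5,4) = 5.
Cage g needs sum 7, leaving (6,3) = 2.
Cage e needs sum 10, so (6,4) = 4.
The full grid is 1 4 3 6 2 5 / 2 1 6 3 5 4 / 4 6 5 1 3 2 / 5 3 1 2 4 6 / 3 2 4 5 6 1 / 6 5 2 4 1 3.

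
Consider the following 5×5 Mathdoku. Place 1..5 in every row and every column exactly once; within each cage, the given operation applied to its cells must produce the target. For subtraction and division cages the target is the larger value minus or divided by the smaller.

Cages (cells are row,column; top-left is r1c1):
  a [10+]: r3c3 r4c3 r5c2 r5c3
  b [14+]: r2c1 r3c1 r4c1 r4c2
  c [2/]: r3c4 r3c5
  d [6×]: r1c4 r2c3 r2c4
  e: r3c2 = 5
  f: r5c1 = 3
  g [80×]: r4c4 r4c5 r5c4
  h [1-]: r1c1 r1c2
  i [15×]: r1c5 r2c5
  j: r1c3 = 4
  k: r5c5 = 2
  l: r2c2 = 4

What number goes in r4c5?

J is a freebie; hence r1c3 = 4.
Cage l is given, so r2c2 = 4.
Cage e is a single given cell, so r3c2 = 5.
Cage g needs product 80, which forces r4c4 = 5.
Cage g has product 80, which forces r4c5 = 4.
Cage f is given, so r5c1 = 3.
Cage g needs product 80, leaving r5c4 = 4.
Cage k is given, which forces r5c5 = 2.
Cage b needs sum 14, which forces r2c1 = 5.
Row 2 already has 5, so r2c5 = 3.
Cage b has sum 14, leaving r3c1 = 4.
Cage c needs two cells with quotient 2, so r3c4 = 2.
Column 5 now contains 2, so r3c5 = 1.
Cage b has sum 14, leaving r4c1 = 2.
Cage b needs sum 14, which forces r4c2 = 3.
Row 4 now contains 3, so r4c3 = 1.
2 is placed in row 5; hence r5c2 = 1.
Cage a has sum 10; hence r5c3 = 5.
Column 1 already has 2; hence r1c1 = 1.
Column 2 already has 1; hence r1c2 = 2.
Cage d has product 6, leaving r1c4 = 3.
Column 5 already has 3, which forces r1c5 = 5.
1 is placed in column 3, so r2c3 = 2.
Column 4 now contains 2, which forces r2c4 = 1.
1 is placed in row 3, which forces r3c3 = 3.
Filled in: 1 2 4 3 5 / 5 4 2 1 3 / 4 5 3 2 1 / 2 3 1 5 4 / 3 1 5 4 2.

4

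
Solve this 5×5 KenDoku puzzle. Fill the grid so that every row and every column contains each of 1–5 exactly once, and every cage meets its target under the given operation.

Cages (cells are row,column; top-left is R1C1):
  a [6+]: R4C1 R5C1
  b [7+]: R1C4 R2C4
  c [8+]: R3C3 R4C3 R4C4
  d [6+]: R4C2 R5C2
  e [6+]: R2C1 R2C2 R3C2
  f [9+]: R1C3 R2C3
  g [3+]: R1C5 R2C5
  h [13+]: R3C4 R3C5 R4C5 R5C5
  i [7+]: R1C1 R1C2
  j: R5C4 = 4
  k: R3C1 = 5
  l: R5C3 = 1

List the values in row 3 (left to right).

5 2 3 1 4

K is a freebie, so R3C1 = 5.
Cage l is a single given cell, so R5C3 = 1.
J is a freebie, leaving R5C4 = 4.
Cage a's pair has sum 6, leaving R4C1 = 4.
4 is placed in row 4, which forces R4C2 = 1.
Row 5 now contains 4, which forces R5C1 = 2.
Row 5 already has 2, which forces R5C2 = 5.
Row 5 now contains 5, so R5C5 = 3.
Column 1 now contains 2, which forces R1C1 = 3.
The two cells of cage i must have sum 7, leaving R1C2 = 4.
4 is placed in row 1; hence R1C3 = 5.
Row 1 now contains 5; hence R1C4 = 2.
Row 1 already has 2, so R1C5 = 1.
The 3 cells of cage e must have sum 6, so R2C1 = 1.
Column 3 already has 5, so R2C3 = 4.
2 is placed in column 4; hence R2C4 = 5.
Column 5 now contains 1, leaving R2C5 = 2.
Cage c has sum 8, which forces R3C3 = 3.
3 is placed in row 3, leaving R3C4 = 1.
Column 5 now contains 2, so R3C5 = 4.
Cage c needs sum 8, leaving R4C3 = 2.
The 3 cells of cage c must have sum 8, leaving R4C4 = 3.
The 4 cells of cage h must have sum 13; hence R4C5 = 5.
Row 2 now contains 2, which forces R2C2 = 3.
3 is placed in row 3, leaving R3C2 = 2.
The full grid is 3 4 5 2 1 / 1 3 4 5 2 / 5 2 3 1 4 / 4 1 2 3 5 / 2 5 1 4 3.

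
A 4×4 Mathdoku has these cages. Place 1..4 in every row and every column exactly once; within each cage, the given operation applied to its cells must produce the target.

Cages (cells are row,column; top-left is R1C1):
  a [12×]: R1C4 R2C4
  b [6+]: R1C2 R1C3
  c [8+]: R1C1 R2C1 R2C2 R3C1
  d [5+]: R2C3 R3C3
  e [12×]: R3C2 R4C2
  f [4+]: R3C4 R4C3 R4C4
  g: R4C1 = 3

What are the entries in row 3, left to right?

The 3 cells of cage f must have sum 4, leaving R3C4 = 1.
Cage g is a single given cell, leaving R4C1 = 3.
Row 4 already has 3, so R4C2 = 4.
Cage f needs sum 4, leaving R4C3 = 1.
The 3 cells of cage f must have sum 4, so R4C4 = 2.
Cage c has sum 8, which forces R1C1 = 1.
4 is placed in column 2, which forces R1C2 = 2.
The two cells of cage b must have sum 6, which forces R1C3 = 4.
Row 1 now contains 4, leaving R1C4 = 3.
Cage c has sum 8, so R2C2 = 1.
3 is placed in column 4, so R2C4 = 4.
4 is placed in column 2, leaving R3C2 = 3.
Row 3 now contains 3, which forces R3C3 = 2.
4 is placed in row 2, which forces R2C1 = 2.
2 is placed in column 3; hence R2C3 = 3.
2 is placed in row 3, so R3C1 = 4.
The full grid is 1 2 4 3 / 2 1 3 4 / 4 3 2 1 / 3 4 1 2.

4 3 2 1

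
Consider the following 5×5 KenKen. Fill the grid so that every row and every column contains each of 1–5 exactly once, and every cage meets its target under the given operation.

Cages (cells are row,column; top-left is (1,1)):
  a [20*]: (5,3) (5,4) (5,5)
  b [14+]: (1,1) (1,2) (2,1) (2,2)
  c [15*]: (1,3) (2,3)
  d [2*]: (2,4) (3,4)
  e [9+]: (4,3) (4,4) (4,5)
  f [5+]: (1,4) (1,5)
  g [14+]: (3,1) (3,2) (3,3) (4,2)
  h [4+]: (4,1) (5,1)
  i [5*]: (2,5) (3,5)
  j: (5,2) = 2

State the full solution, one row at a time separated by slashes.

4 1 5 3 2 / 5 4 3 2 1 / 2 3 4 1 5 / 1 5 2 4 3 / 3 2 1 5 4

Cage j is given, which forces (5,2) = 2.
The only place for 3 in row 5 is (5,1).
Column 1 now contains 3, leaving (4,1) = 1.
Row 4 needs a 5, and only (4,2) is open for it.
In column 4, 5 can only go at (5,4), so (5,4) = 5.
Cage f needs two cells with sum 5, so (1,4) = 3.
Cage f's pair has sum 5, which forces (1,5) = 2.
Cage g needs sum 14, so (3,2) = 3.
Column 4 now contains 3, which forces (4,4) = 4.
4 is placed in row 4, leaving (4,5) = 3.
Cage a needs product 20, which forces (5,3) = 1.
{1, 5} are confined to (2,5) and (3,5) in column 5, leaving (5,5) = 4.
3 is placed in row 1; hence (1,3) = 5.
Cage c needs two cells with product 15, so (2,3) = 3.
4 is placed in row 4, so (4,3) = 2.
Row 1 now contains 5, leaving (1,1) = 4.
Cage b has sum 14, which forces (1,2) = 1.
Cage b has sum 14, so (2,1) = 5.
Cage b needs sum 14; hence (2,2) = 4.
Row 2 now contains 5, leaving (2,5) = 1.
The 4 cells of cage g must have sum 14, so (3,1) = 2.
Column 3 already has 2; hence (3,3) = 4.
Row 3 now contains 2; hence (3,4) = 1.
Column 5 already has 1; hence (3,5) = 5.
Row 2 now contains 1; hence (2,4) = 2.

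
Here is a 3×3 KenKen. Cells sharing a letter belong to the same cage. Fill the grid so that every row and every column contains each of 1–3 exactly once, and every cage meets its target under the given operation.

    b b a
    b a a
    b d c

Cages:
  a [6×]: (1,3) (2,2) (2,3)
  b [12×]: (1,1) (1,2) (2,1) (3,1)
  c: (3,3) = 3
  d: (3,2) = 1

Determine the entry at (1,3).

1

The 4 cells of cage b must have product 12, leaving (1,2) = 2.
D is a freebie, leaving (3,2) = 1.
C is a freebie; hence (3,3) = 3.
3 is placed in column 3, which forces (1,3) = 1.
Column 2 now contains 1, leaving (2,2) = 3.
The 3 cells of cage a must have product 6, leaving (2,3) = 2.
Row 3 already has 3; hence (3,1) = 2.
Row 1 now contains 1; hence (1,1) = 3.
Row 2 already has 3, which forces (2,1) = 1.
Completed grid: 3 2 1 / 1 3 2 / 2 1 3.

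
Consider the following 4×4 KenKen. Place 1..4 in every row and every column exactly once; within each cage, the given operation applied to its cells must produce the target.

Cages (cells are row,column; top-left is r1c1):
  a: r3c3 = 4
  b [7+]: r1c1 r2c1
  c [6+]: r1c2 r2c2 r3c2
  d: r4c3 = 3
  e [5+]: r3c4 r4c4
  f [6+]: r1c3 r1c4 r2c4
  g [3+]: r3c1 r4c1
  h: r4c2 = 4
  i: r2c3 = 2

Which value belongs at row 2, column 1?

4

Cage i is a single given cell, so r2c3 = 2.
Cage a is given, so r3c3 = 4.
H is a freebie, leaving r4c2 = 4.
Cage d is a single given cell; hence r4c3 = 3.
Column 3 now contains 3, leaving r1c3 = 1.
The two cells of cage e must have sum 5, so r3c4 = 3.
Cage e needs two cells with sum 5, so r4c4 = 2.
2 is placed in column 4, which forces r1c4 = 4.
Column 4 already has 3, which forces r2c4 = 1.
Cage g's pair has sum 3, so r3c1 = 2.
Row 3 now contains 2, which forces r3c2 = 1.
2 is placed in row 4, which forces r4c1 = 1.
Row 1 already has 4, so r1c1 = 3.
Cage c has sum 6, leaving r1c2 = 2.
Cage b needs two cells with sum 7; hence r2c1 = 4.
Row 2 now contains 1, which forces r2c2 = 3.
Filled in: 3 2 1 4 / 4 3 2 1 / 2 1 4 3 / 1 4 3 2.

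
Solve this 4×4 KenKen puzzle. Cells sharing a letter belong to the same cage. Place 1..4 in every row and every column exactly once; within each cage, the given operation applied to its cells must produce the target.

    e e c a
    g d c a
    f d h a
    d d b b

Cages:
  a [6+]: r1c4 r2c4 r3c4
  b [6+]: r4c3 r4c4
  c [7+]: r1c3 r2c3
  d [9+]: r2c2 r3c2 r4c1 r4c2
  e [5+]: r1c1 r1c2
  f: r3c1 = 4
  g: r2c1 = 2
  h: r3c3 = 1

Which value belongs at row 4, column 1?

Cage g is given, leaving r2c1 = 2.
Cage f is given, so r3c1 = 4.
H is a freebie, which forces r3c3 = 1.
In row 2, 4 can only go at r2c3, so r2c3 = 4.
4 is placed in column 3, leaving r1c3 = 3.
4 is placed in column 3, which forces r4c3 = 2.
Cage b needs two cells with sum 6, which forces r4c4 = 4.
Row 1 already has 3, which forces r1c1 = 1.
The two cells of cage e must have sum 5, leaving r1c2 = 4.
Row 1 now contains 1; hence r1c4 = 2.
Cage d has sum 9; hence r2c2 = 3.
3 is placed in row 2, so r2c4 = 1.
Cage d needs sum 9; hence r3c2 = 2.
Column 4 now contains 2, which forces r3c4 = 3.
Cage d needs sum 9, which forces r4c1 = 3.
Row 4 now contains 4, leaving r4c2 = 1.
Filled in: 1 4 3 2 / 2 3 4 1 / 4 2 1 3 / 3 1 2 4.

3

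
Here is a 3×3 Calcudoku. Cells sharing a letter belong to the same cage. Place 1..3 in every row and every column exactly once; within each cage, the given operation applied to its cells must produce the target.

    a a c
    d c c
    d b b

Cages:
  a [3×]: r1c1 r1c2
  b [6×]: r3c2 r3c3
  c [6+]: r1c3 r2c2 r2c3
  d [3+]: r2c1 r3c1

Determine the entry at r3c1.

1

In row 1, 2 can only go at r1c3, so r1c3 = 2.
Cage b's pair has product 6, so r3c2 = 2.
2 is placed in column 3; hence r3c3 = 3.
The two cells of cage d must have sum 3, so r2c1 = 2.
Cage c has sum 6, which forces r2c2 = 3.
Column 3 already has 3, so r2c3 = 1.
Row 3 now contains 2, which forces r3c1 = 1.
Column 1 now contains 1, leaving r1c1 = 3.
Column 2 now contains 3, leaving r1c2 = 1.
The full grid is 3 1 2 / 2 3 1 / 1 2 3.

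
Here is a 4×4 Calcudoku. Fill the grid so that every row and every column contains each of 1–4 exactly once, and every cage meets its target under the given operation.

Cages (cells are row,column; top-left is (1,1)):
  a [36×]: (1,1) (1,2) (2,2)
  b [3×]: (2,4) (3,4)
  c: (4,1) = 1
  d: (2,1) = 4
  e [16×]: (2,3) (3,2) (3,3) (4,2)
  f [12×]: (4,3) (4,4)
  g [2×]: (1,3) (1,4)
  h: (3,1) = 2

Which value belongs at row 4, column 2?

Cage a has product 36, so (1,1) = 3.
Cage a has product 36, which forces (1,2) = 4.
Cage d is a single given cell, so (2,1) = 4.
Cage a needs product 36, so (2,2) = 3.
Row 2 now contains 3; hence (2,4) = 1.
Cage h is a single given cell, leaving (3,1) = 2.
2 is placed in row 3, so (3,2) = 1.
Row 3 now contains 1, so (3,3) = 4.
Column 4 now contains 1, so (3,4) = 3.
Cage c is a single given cell, which forces (4,1) = 1.
1 is placed in column 2, which forces (4,2) = 2.
Column 3 now contains 4, so (4,3) = 3.
3 is placed in column 4, so (4,4) = 4.
The two cells of cage g must have product 2; hence (1,3) = 1.
Column 4 now contains 1, so (1,4) = 2.
Row 2 already has 1, so (2,3) = 2.
Filled in: 3 4 1 2 / 4 3 2 1 / 2 1 4 3 / 1 2 3 4.

2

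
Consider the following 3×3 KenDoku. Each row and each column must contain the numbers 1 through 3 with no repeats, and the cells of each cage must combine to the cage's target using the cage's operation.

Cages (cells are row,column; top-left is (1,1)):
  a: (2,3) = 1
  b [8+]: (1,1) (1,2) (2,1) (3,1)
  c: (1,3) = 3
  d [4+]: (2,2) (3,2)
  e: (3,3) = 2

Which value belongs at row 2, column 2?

3

The 4 cells of cage b must have sum 8; hence (1,2) = 2.
C is a freebie, leaving (1,3) = 3.
Cage a is a single given cell, so (2,3) = 1.
Cage e is given, leaving (3,3) = 2.
Row 1 already has 3, which forces (1,1) = 1.
Cage b has sum 8; hence (2,1) = 2.
1 is placed in row 2; hence (2,2) = 3.
Cage b needs sum 8, which forces (3,1) = 3.
Cage d's pair has sum 4; hence (3,2) = 1.
Filled in: 1 2 3 / 2 3 1 / 3 1 2.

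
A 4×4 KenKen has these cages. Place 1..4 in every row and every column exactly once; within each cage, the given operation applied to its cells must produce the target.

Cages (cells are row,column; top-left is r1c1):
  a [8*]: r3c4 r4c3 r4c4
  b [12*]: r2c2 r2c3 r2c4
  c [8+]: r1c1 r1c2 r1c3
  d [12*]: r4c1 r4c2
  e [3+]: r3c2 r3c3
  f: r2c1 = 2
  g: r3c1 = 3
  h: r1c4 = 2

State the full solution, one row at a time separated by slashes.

H is a freebie, leaving r1c4 = 2.
Cage f is given, so r2c1 = 2.
Cage g is given; hence r3c1 = 3.
Column 1 already has 3, which forces r4c1 = 4.
4 is placed in row 4, leaving r4c2 = 3.
4 is placed in row 4; hence r4c4 = 1.
4 is placed in column 1, so r1c1 = 1.
Cage c needs sum 8, leaving r1c2 = 4.
Cage c has sum 8, which forces r1c3 = 3.
Column 2 already has 4, which forces r2c2 = 1.
1 is placed in row 2; hence r2c3 = 4.
Row 2 already has 4, so r2c4 = 3.
Column 2 already has 1, so r3c2 = 2.
2 is placed in row 3, which forces r3c3 = 1.
Column 4 already has 1, which forces r3c4 = 4.
Row 4 already has 1, which forces r4c3 = 2.

1 4 3 2 / 2 1 4 3 / 3 2 1 4 / 4 3 2 1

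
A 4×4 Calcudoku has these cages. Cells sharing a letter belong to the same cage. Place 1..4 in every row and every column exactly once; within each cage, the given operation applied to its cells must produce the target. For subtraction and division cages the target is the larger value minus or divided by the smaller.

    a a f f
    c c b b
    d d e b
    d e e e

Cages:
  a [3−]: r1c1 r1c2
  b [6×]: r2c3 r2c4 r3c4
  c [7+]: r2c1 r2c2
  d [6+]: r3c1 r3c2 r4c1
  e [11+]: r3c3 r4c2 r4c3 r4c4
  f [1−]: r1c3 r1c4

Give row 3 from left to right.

Cage b needs product 6; hence r3c4 = 3.
The two cells of cage f must have difference 1, so r1c3 = 3.
Column 4 already has 3; hence r1c4 = 2.
2 is placed in column 4, leaving r2c4 = 1.
1 is placed in column 4, leaving r4c4 = 4.
1 is placed in row 2, which forces r2c3 = 2.
The 4 cells of cage e must have sum 11, which forces r3c3 = 4.
2 is placed in column 3, which forces r4c3 = 1.
1 is placed in row 4, leaving r4c1 = 3.
1 is placed in row 4, which forces r4c2 = 2.
Column 1 already has 3; hence r2c1 = 4.
Cage c's pair has sum 7, leaving r2c2 = 3.
Cage d has sum 6, so r3c1 = 2.
2 is placed in column 2, so r3c2 = 1.
Column 1 now contains 4, so r1c1 = 1.
1 is placed in column 2, so r1c2 = 4.
The full grid is 1 4 3 2 / 4 3 2 1 / 2 1 4 3 / 3 2 1 4.

2 1 4 3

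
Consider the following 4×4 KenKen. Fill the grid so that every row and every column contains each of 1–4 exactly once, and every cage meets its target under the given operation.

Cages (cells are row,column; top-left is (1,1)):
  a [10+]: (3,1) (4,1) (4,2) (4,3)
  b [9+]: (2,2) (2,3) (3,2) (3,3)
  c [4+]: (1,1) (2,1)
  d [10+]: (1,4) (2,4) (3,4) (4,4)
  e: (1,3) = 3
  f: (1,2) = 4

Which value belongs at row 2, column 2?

2

Cage f is given, so (1,2) = 4.
E is a freebie; hence (1,3) = 3.
Row 1 already has 3, leaving (1,1) = 1.
1 is placed in row 1; hence (1,4) = 2.
Cage c's pair has sum 4, leaving (2,1) = 3.
Cage a has sum 10, leaving (4,2) = 3.
Cage a needs sum 10, which forces (4,3) = 1.
1 is placed in row 4, which forces (4,4) = 4.
Column 4 now contains 4; hence (2,4) = 1.
Cage a has sum 10; hence (3,1) = 4.
4 is placed in row 3, leaving (3,3) = 2.
The 4 cells of cage d must have sum 10, which forces (3,4) = 3.
4 is placed in row 4, so (4,1) = 2.
Row 2 already has 1, leaving (2,2) = 2.
Column 3 now contains 2, which forces (2,3) = 4.
2 is placed in row 3, leaving (3,2) = 1.
Completed grid: 1 4 3 2 / 3 2 4 1 / 4 1 2 3 / 2 3 1 4.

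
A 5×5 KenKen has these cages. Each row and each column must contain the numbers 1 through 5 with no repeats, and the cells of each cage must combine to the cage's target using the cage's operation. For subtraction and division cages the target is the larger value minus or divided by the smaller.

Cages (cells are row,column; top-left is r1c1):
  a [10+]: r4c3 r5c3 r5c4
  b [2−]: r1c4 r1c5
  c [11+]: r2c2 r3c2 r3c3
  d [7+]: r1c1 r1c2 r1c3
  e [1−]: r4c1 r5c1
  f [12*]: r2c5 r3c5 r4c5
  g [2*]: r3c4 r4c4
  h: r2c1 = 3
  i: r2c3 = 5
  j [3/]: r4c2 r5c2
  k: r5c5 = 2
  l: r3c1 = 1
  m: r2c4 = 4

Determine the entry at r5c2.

1

H is a freebie, leaving r2c1 = 3.
I is a freebie; hence r2c3 = 5.
M is a freebie, so r2c4 = 4.
Row 2 now contains 4; hence r2c5 = 1.
L is a freebie, leaving r3c1 = 1.
Row 3 now contains 1, which forces r3c4 = 2.
Column 4 now contains 2; hence r4c4 = 1.
Cage k is a single given cell, so r5c5 = 2.
Row 2 now contains 4; hence r2c2 = 2.
Cage c needs sum 11, which forces r3c2 = 5.
Cage c has sum 11, so r3c3 = 4.
Row 3 now contains 4, so r3c5 = 3.
1 is placed in row 4, so r4c2 = 3.
Row 4 already has 3; hence r4c3 = 2.
3 is placed in column 5; hence r4c5 = 4.
Cage j's pair has quotient 3, which forces r5c2 = 1.
1 is placed in row 5, which forces r5c3 = 3.
3 is placed in row 5, which forces r5c4 = 5.
Cage d has sum 7, which forces r1c1 = 2.
Column 2 now contains 1, so r1c2 = 4.
Column 3 already has 2, which forces r1c3 = 1.
5 is placed in column 4; hence r1c4 = 3.
3 is placed in column 5, which forces r1c5 = 5.
Row 4 now contains 4, so r4c1 = 5.
Row 5 now contains 5, which forces r5c1 = 4.
Completed grid: 2 4 1 3 5 / 3 2 5 4 1 / 1 5 4 2 3 / 5 3 2 1 4 / 4 1 3 5 2.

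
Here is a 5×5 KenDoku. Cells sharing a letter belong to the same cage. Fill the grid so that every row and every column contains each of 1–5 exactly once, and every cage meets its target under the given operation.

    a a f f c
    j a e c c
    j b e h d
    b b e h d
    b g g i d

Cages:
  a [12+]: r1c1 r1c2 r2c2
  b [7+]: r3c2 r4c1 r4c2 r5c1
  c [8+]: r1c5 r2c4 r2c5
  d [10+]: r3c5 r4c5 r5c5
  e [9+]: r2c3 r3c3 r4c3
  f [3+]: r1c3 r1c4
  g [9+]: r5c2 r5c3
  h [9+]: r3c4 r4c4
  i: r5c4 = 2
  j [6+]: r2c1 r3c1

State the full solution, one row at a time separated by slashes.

I is a freebie, so r5c4 = 2.
Cage f's pair has sum 3, so r1c3 = 2.
Column 4 already has 2, so r1c4 = 1.
The only place for 4 in column 3 is r5c3.
4 is placed in row 5, so r5c2 = 5.
Cage a needs sum 12, so r1c1 = 5.
The only place for 5 in row 2 is r2c3.
Row 2 needs a 1, and only r2c5 is open for it.
Column 5 already has 1, leaving r5c5 = 3.
Column 5 already has 3, leaving r1c5 = 4.
The 3 cells of cage c must have sum 8; hence r2c4 = 3.
Row 5 now contains 3, leaving r5c1 = 1.
4 is placed in row 1, leaving r1c2 = 3.
Row 2 already has 3, so r2c2 = 4.
4 is placed in row 2; hence r2c1 = 2.
The two cells of cage j must have sum 6, leaving r3c1 = 4.
4 is placed in row 3; hence r3c4 = 5.
Row 3 now contains 5, which forces r3c5 = 2.
The 4 cells of cage b must have sum 7, so r4c1 = 3.
Row 4 already has 3, leaving r4c3 = 1.
5 is placed in column 4, which forces r4c4 = 4.
Column 5 already has 2, so r4c5 = 5.
Row 3 now contains 2, leaving r3c2 = 1.
Column 3 now contains 1, which forces r3c3 = 3.
Row 4 already has 1, leaving r4c2 = 2.

5 3 2 1 4 / 2 4 5 3 1 / 4 1 3 5 2 / 3 2 1 4 5 / 1 5 4 2 3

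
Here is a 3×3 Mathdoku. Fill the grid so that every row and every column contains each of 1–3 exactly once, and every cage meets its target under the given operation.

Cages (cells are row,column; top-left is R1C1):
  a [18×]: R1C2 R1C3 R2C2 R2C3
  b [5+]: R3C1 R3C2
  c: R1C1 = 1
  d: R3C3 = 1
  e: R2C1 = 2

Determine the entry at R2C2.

1

C is a freebie, leaving R1C1 = 1.
Cage e is a single given cell, leaving R2C1 = 2.
2 is placed in column 1, leaving R3C1 = 3.
Row 3 now contains 3, so R3C2 = 2.
Cage d is a single given cell, so R3C3 = 1.
Column 2 now contains 2; hence R1C2 = 3.
Cage a has product 18, which forces R1C3 = 2.
Cage a needs product 18, leaving R2C2 = 1.
Column 3 now contains 1, so R2C3 = 3.
The full grid is 1 3 2 / 2 1 3 / 3 2 1.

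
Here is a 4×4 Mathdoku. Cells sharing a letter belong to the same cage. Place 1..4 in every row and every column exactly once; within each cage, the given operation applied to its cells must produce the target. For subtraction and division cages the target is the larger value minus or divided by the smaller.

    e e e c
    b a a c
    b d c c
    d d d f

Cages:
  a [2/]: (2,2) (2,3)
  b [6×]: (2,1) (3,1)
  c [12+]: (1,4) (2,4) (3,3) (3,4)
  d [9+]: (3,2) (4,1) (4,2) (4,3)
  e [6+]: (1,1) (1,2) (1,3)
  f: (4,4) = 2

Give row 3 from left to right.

Cage f is given, so (4,4) = 2.
Cage d has sum 9, so (3,2) = 1.
Cage c has sum 12, so (3,3) = 4.
1 is placed in row 3, so (3,4) = 3.
The two cells of cage b must have product 6, which forces (2,1) = 3.
Row 3 already has 3, leaving (3,1) = 2.
Column 1 already has 2, which forces (1,1) = 1.
Row 1 now contains 1, leaving (1,4) = 4.
Column 4 already has 4, so (2,4) = 1.
Column 1 now contains 1, which forces (4,1) = 4.
Row 4 already has 4, so (4,2) = 3.
Row 4 already has 3, leaving (4,3) = 1.
Column 2 now contains 3; hence (1,2) = 2.
Cage e has sum 6, so (1,3) = 3.
Cage a's pair has quotient 2; hence (2,2) = 4.
Row 2 now contains 1, so (2,3) = 2.
Filled in: 1 2 3 4 / 3 4 2 1 / 2 1 4 3 / 4 3 1 2.

2 1 4 3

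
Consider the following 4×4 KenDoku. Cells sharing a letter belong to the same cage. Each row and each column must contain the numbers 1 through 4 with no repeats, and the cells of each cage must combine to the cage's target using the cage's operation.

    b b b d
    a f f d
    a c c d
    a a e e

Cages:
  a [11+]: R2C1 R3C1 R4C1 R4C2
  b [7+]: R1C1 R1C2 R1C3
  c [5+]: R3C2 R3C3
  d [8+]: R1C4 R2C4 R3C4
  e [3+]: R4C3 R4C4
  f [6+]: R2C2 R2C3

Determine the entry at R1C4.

The only place for 3 in row 1 is R1C4.
In row 2, 3 can only go at R2C1, so R2C1 = 3.
In row 2, 1 can only go at R2C4, so R2C4 = 1.
Column 4 now contains 1; hence R3C4 = 4.
Cage e's pair has sum 3, which forces R4C3 = 1.
Column 4 now contains 1, so R4C4 = 2.
Cage a has sum 11, so R3C1 = 1.
1 is placed in row 4, which forces R4C1 = 4.
2 is placed in row 4, leaving R4C2 = 3.
Column 1 now contains 4; hence R1C1 = 2.
The 3 cells of cage b must have sum 7; hence R1C2 = 1.
Cage b has sum 7, so R1C3 = 4.
4 is placed in column 3, which forces R2C3 = 2.
3 is placed in column 2, leaving R3C2 = 2.
The two cells of cage c must have sum 5, so R3C3 = 3.
2 is placed in row 2; hence R2C2 = 4.
Completed grid: 2 1 4 3 / 3 4 2 1 / 1 2 3 4 / 4 3 1 2.

3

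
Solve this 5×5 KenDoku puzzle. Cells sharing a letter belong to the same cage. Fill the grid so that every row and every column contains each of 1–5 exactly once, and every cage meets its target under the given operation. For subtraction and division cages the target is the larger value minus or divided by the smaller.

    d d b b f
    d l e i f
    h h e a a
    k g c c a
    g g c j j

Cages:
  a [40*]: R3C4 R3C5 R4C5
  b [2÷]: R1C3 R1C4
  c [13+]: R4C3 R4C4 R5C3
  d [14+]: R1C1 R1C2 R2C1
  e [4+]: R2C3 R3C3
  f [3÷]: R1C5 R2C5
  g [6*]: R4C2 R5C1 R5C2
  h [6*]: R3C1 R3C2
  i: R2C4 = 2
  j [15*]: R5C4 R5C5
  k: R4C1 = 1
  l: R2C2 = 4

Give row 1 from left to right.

4 5 2 1 3

The 3 cells of cage d must have sum 14, leaving R1C1 = 4.
The 3 cells of cage d must have sum 14, which forces R1C2 = 5.
Cage d has sum 14, which forces R2C1 = 5.
Cage l is a single given cell, which forces R2C2 = 4.
Cage i is given, so R2C4 = 2.
Cage k is given, leaving R4C1 = 1.
The two cells of cage b must have quotient 2, leaving R1C3 = 2.
Column 4 already has 2, so R1C4 = 1.
Row 1 now contains 1; hence R1C5 = 3.
3 is placed in column 5; hence R2C5 = 1.
Cage g needs product 6, leaving R5C2 = 1.
3 is placed in column 5, leaving R5C5 = 5.
Row 2 already has 1, leaving R2C3 = 3.
Cage e's pair has sum 4, which forces R3C3 = 1.
The 3 cells of cage a must have product 40, leaving R3C4 = 5.
Cage c has sum 13, leaving R4C3 = 5.
The 3 cells of cage c must have sum 13; hence R4C4 = 4.
Row 4 already has 4, which forces R4C5 = 2.
Row 5 already has 5, leaving R5C3 = 4.
Row 5 already has 5, so R5C4 = 3.
Column 5 now contains 2; hence R3C5 = 4.
2 is placed in row 4, so R4C2 = 3.
Row 5 already has 3, leaving R5C1 = 2.
2 is placed in column 1, so R3C1 = 3.
Column 2 now contains 3; hence R3C2 = 2.
Completed grid: 4 5 2 1 3 / 5 4 3 2 1 / 3 2 1 5 4 / 1 3 5 4 2 / 2 1 4 3 5.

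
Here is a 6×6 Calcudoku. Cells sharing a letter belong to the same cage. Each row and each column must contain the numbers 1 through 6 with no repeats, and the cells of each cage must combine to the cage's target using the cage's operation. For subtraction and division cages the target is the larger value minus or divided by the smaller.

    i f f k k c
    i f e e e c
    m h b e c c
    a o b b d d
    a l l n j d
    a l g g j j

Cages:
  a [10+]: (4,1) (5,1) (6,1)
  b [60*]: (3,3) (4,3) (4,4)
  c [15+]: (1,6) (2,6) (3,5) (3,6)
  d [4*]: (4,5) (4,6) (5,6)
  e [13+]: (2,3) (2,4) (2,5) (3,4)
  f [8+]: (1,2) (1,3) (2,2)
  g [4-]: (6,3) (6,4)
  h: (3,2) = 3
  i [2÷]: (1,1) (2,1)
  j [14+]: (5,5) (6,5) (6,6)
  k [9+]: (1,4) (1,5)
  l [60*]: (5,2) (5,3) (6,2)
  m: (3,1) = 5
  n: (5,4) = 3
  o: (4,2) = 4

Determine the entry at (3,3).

Cage m is given, leaving (3,1) = 5.
Cage h is a single given cell; hence (3,2) = 3.
Cage o is given, which forces (4,2) = 4.
Row 4 already has 4, leaving (4,6) = 1.
Cage n is a single given cell, which forces (5,4) = 3.
Column 6 now contains 1, so (5,6) = 2.
Row 4 already has 1, leaving (4,5) = 2.
Cage l has product 60, leaving (6,2) = 2.
2 is placed in column 5, leaving (3,5) = 1.
Cage c needs sum 15; hence (3,6) = 6.
The only place for 1 in row 5 is (5,1).
Row 5 needs a 4, and only (5,5) is open for it.
The 3 cells of cage j must have sum 14, so (6,5) = 6.
Cage j has sum 14, leaving (6,6) = 4.
Cage a has sum 10, leaving (4,1) = 6.
Row 4 now contains 6, which forces (4,4) = 5.
Row 6 already has 6; hence (6,1) = 3.
Column 4 already has 5, which forces (6,4) = 1.
Cage b has product 60, which forces (3,3) = 4.
4 is placed in row 3; hence (3,4) = 2.
Row 4 now contains 5; hence (4,3) = 3.
Row 6 now contains 1; hence (6,3) = 5.
4 is placed in column 3; hence (2,3) = 2.
Cage l needs product 60, leaving (5,2) = 5.
Column 3 now contains 5, so (5,3) = 6.
Cage i needs two cells with quotient 2, which forces (1,1) = 2.
Cage f has sum 8, leaving (1,2) = 6.
Column 3 now contains 2; hence (1,3) = 1.
Row 1 already has 6, leaving (1,4) = 4.
Row 2 already has 2; hence (2,1) = 4.
5 is placed in column 2, which forces (2,2) = 1.
Column 4 now contains 4, which forces (2,4) = 6.
Cage k needs two cells with sum 9, leaving (1,5) = 5.
Row 1 already has 5, so (1,6) = 3.
Cage e needs sum 13, leaving (2,5) = 3.
3 is placed in column 6; hence (2,6) = 5.
Completed grid: 2 6 1 4 5 3 / 4 1 2 6 3 5 / 5 3 4 2 1 6 / 6 4 3 5 2 1 / 1 5 6 3 4 2 / 3 2 5 1 6 4.

4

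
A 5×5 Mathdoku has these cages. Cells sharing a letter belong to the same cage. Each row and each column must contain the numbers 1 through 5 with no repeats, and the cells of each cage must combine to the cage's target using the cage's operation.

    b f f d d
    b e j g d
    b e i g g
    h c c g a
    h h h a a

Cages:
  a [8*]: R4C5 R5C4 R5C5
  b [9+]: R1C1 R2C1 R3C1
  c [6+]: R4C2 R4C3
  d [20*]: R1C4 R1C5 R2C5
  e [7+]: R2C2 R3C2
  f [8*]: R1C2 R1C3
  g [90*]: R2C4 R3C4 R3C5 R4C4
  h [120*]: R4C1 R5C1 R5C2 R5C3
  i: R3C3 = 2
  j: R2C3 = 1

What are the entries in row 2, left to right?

Cage j is a single given cell; hence R2C3 = 1.
Cage i is a single given cell, so R3C3 = 2.
Row 3 now contains 2, so R3C4 = 5.
The 4 cells of cage g must have product 90, which forces R3C5 = 3.
The two cells of cage f must have product 8, leaving R1C2 = 2.
2 is placed in column 3, so R1C3 = 4.
Row 1 already has 4, so R1C4 = 1.
Row 1 now contains 1, leaving R1C5 = 5.
The two cells of cage e must have sum 7; hence R2C2 = 3.
Row 2 now contains 3; hence R2C4 = 2.
Row 2 already has 2, which forces R2C5 = 4.
Row 3 now contains 3, so R3C2 = 4.
2 is placed in column 2, leaving R4C2 = 1.
Column 3 now contains 4, leaving R4C3 = 5.
2 is placed in column 4; hence R4C4 = 3.
1 is placed in row 4, so R4C5 = 2.
Column 2 already has 4; hence R5C2 = 5.
Column 3 now contains 5, leaving R5C3 = 3.
2 is placed in column 4, leaving R5C4 = 4.
Column 5 now contains 2, which forces R5C5 = 1.
5 is placed in row 1; hence R1C1 = 3.
Row 2 already has 2, so R2C1 = 5.
Row 3 already has 4, so R3C1 = 1.
Row 4 now contains 2, which forces R4C1 = 4.
4 is placed in row 5, which forces R5C1 = 2.
Filled in: 3 2 4 1 5 / 5 3 1 2 4 / 1 4 2 5 3 / 4 1 5 3 2 / 2 5 3 4 1.

5 3 1 2 4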